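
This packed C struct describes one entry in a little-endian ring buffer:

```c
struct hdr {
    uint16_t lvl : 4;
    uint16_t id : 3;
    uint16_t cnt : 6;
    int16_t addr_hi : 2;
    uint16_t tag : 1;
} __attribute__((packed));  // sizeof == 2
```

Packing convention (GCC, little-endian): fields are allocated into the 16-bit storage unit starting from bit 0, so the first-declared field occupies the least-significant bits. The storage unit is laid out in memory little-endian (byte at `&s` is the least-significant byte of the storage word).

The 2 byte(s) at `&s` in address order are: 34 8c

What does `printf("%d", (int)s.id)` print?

[0]=0x34 [1]=0x8c (little-endian) → word 0x8c34
lvl [0+:4] = (word>>0) & 0xf = 4
id [4+:3] = (word>>4) & 0x7 = 3  ←
cnt [7+:6] = (word>>7) & 0x3f = 24
addr_hi [13+:2] = (word>>13) & 0x3 = 0
tag [15+:1] = (word>>15) & 0x1 = 1

3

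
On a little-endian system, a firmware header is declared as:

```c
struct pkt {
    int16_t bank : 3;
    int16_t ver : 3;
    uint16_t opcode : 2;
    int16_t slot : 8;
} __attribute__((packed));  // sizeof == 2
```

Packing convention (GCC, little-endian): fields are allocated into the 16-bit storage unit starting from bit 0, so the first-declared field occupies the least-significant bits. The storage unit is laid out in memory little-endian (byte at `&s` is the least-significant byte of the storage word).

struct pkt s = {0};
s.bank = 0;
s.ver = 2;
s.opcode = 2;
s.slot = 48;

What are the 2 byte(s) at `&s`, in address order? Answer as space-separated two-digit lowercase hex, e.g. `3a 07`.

90 30

[0+:3] bank=0 & 0x7 = 0x0; word=0x0000
[3+:3] ver=2 & 0x7 = 0x2; word=0x0010
[6+:2] opcode=2 & 0x3 = 0x2; word=0x0090
[8+:8] slot=48 & 0xff = 0x30; word=0x3090
word = 0x3090 → little-endian bytes:
  [0]=0x90  [1]=0x30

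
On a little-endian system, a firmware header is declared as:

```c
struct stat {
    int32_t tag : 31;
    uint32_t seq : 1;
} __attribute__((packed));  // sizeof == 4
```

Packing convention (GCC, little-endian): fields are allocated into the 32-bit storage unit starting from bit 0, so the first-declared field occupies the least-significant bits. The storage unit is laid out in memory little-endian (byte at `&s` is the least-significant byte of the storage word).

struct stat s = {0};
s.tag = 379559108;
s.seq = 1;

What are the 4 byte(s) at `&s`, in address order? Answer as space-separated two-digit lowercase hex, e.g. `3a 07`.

c4 9c 9f 96

tag:31 = 379559108 → 0x169f9cc4 << 0 → word 0x169f9cc4
seq:1 = 1 → 0x1 << 31 → word 0x969f9cc4
word = 0x969f9cc4 → little-endian bytes:
  [0]=0xc4  [1]=0x9c  [2]=0x9f  [3]=0x96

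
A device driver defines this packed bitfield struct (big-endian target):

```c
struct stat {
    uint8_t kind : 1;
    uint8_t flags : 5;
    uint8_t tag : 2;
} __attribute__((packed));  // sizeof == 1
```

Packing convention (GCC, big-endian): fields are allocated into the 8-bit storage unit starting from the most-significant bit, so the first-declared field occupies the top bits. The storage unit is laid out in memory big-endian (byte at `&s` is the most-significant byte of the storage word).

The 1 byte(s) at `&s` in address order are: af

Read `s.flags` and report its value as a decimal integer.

[0]=0xaf (big-endian) → word 0xaf
kind:1 @ bit 7 → (0xaf>>7)&0x1 = 0x1
flags:5 @ bit 2 → (0xaf>>2)&0x1f = 0xb  ←
tag:2 @ bit 0 → (0xaf>>0)&0x3 = 0x3

11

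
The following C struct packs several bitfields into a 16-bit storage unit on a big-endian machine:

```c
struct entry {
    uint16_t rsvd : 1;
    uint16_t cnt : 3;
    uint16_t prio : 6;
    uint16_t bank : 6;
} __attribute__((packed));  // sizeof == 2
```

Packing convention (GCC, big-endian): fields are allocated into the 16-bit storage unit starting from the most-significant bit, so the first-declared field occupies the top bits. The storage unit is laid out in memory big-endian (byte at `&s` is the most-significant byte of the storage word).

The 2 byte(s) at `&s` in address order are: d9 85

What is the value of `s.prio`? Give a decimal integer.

[0]=0xd9 [1]=0x85 (big-endian) → word 0xd985
rsvd [15+:1] = (word>>15) & 0x1 = 1
cnt [12+:3] = (word>>12) & 0x7 = 5
prio [6+:6] = (word>>6) & 0x3f = 38  ←
bank [0+:6] = (word>>0) & 0x3f = 5

38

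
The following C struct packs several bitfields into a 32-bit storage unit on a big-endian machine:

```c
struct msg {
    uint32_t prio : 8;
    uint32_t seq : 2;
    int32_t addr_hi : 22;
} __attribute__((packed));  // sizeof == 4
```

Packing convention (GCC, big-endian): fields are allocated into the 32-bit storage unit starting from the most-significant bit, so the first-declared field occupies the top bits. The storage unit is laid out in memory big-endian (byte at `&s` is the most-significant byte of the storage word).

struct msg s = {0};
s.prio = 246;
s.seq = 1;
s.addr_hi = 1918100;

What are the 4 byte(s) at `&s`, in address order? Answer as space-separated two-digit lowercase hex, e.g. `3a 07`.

[24+:8] prio=246 & 0xff = 0xf6; word=0xf6000000
[22+:2] seq=1 & 0x3 = 0x1; word=0xf6400000
[0+:22] addr_hi=1918100 & 0x3fffff = 0x1d4494; word=0xf65d4494
word = 0xf65d4494 → big-endian bytes:
  [0]=0xf6  [1]=0x5d  [2]=0x44  [3]=0x94

f6 5d 44 94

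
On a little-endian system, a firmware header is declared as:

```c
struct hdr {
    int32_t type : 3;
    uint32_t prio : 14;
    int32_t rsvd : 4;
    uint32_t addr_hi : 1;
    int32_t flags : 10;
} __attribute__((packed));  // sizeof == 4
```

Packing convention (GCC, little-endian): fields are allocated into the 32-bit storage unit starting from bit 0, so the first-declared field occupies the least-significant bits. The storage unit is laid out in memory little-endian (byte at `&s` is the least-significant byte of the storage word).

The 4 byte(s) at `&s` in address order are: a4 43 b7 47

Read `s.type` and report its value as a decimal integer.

-4

[0]=0xa4 [1]=0x43 [2]=0xb7 [3]=0x47 (little-endian) → word 0x47b743a4
type [0+:3] = (word>>0) & 0x7 = 4  ←
prio [3+:14] = (word>>3) & 0x3fff = 10356
rsvd [17+:4] = (word>>17) & 0xf = 11
addr_hi [21+:1] = (word>>21) & 0x1 = 1
flags [22+:10] = (word>>22) & 0x3ff = 286
type signed 3b, MSB=1: 4 - 8 = -4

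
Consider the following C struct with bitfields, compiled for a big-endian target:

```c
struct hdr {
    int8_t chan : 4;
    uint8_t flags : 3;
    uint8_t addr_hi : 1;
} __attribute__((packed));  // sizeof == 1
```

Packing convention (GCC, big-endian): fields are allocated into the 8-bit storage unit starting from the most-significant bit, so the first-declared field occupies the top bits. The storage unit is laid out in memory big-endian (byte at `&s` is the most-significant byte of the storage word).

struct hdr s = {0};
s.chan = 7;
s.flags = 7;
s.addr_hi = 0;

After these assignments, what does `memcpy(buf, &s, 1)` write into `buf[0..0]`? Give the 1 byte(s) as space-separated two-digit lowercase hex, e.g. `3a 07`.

[4+:4] chan=7 & 0xf = 0x7; word=0x70
[1+:3] flags=7 & 0x7 = 0x7; word=0x7e
[0+:1] addr_hi=0 & 0x1 = 0x0; word=0x7e
word = 0x7e → big-endian bytes:
  [0]=0x7e

7e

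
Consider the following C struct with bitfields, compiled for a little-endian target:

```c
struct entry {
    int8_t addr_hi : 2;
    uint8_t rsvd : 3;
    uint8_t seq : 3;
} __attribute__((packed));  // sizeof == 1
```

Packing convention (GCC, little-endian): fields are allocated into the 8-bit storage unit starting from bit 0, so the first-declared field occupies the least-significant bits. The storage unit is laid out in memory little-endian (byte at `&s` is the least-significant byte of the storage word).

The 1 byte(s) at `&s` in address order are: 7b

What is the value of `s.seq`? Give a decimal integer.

3

[0]=0x7b (little-endian) → word 0x7b
addr_hi [0+:2] = (word>>0) & 0x3 = 3
rsvd [2+:3] = (word>>2) & 0x7 = 6
seq [5+:3] = (word>>5) & 0x7 = 3  ←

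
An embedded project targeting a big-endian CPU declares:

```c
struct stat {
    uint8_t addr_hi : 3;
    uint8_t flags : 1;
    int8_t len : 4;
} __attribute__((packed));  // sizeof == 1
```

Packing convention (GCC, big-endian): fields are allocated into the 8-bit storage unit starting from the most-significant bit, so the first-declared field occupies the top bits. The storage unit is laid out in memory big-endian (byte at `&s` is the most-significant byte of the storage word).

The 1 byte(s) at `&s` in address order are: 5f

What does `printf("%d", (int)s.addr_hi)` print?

[0]=0x5f (big-endian) → word 0x5f
addr_hi [5+:3] = (word>>5) & 0x7 = 2  ←
flags [4+:1] = (word>>4) & 0x1 = 1
len [0+:4] = (word>>0) & 0xf = 15

2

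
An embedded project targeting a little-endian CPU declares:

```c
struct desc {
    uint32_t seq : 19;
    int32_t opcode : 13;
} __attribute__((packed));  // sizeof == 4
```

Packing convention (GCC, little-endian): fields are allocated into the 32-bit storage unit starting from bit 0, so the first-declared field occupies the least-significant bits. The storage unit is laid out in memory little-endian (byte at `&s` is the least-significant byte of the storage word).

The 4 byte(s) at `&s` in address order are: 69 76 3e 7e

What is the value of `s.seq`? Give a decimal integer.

423529

[0]=0x69 [1]=0x76 [2]=0x3e [3]=0x7e (little-endian) → word 0x7e3e7669
seq:19 @ bit 0 → (0x7e3e7669>>0)&0x7ffff = 0x67669  ←
opcode:13 @ bit 19 → (0x7e3e7669>>19)&0x1fff = 0xfc7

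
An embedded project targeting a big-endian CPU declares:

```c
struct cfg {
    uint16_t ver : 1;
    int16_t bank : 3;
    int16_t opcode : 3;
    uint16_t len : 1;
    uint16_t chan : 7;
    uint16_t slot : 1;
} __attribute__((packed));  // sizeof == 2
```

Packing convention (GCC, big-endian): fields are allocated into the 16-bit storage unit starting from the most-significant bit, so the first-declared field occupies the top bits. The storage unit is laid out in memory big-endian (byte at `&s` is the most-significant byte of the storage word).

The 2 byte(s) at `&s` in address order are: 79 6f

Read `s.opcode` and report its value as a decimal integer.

[0]=0x79 [1]=0x6f (big-endian) → word 0x796f
ver:1 @ bit 15 → (0x796f>>15)&0x1 = 0x0
bank:3 @ bit 12 → (0x796f>>12)&0x7 = 0x7
opcode:3 @ bit 9 → (0x796f>>9)&0x7 = 0x4  ←
len:1 @ bit 8 → (0x796f>>8)&0x1 = 0x1
chan:7 @ bit 1 → (0x796f>>1)&0x7f = 0x37
slot:1 @ bit 0 → (0x796f>>0)&0x1 = 0x1
opcode signed 3b, MSB=1: 4 - 8 = -4

-4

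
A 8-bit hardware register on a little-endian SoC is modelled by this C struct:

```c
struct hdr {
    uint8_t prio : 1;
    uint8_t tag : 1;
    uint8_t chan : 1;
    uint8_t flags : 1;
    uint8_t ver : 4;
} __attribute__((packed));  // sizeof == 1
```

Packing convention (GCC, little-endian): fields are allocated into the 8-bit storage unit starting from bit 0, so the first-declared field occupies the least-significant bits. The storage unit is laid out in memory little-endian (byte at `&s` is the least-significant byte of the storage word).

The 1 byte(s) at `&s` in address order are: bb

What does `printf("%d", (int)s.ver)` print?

[0]=0xbb (little-endian) → word 0xbb
prio [0+:1] = (word>>0) & 0x1 = 1
tag [1+:1] = (word>>1) & 0x1 = 1
chan [2+:1] = (word>>2) & 0x1 = 0
flags [3+:1] = (word>>3) & 0x1 = 1
ver [4+:4] = (word>>4) & 0xf = 11  ←

11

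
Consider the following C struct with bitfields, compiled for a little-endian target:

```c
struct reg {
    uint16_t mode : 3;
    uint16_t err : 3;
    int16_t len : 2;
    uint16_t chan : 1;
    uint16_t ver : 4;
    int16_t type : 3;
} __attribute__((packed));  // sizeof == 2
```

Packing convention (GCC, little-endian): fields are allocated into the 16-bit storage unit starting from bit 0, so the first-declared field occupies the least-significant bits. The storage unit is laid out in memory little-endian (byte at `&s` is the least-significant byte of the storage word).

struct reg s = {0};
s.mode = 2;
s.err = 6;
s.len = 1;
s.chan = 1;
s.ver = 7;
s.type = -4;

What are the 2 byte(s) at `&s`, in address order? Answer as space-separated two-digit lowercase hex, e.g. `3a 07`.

mode (3b) val=2 bits=0x2 at bit 0: 0x0002
err (3b) val=6 bits=0x6 at bit 3: 0x0032
len (2b) val=1 bits=0x1 at bit 6: 0x0072
chan (1b) val=1 bits=0x1 at bit 8: 0x0172
ver (4b) val=7 bits=0x7 at bit 9: 0x0f72
type (3b) val=-4 bits=0x4 at bit 13: 0x8f72
word = 0x8f72 → little-endian bytes:
  [0]=0x72  [1]=0x8f

72 8f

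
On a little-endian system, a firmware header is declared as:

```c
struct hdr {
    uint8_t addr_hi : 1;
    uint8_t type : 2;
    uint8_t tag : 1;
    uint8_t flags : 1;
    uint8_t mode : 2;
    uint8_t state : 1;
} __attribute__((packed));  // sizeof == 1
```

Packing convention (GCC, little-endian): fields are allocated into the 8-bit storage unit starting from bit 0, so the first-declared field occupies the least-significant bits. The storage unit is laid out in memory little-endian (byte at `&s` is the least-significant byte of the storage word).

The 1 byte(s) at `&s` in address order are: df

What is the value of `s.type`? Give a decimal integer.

3

[0]=0xdf (little-endian) → word 0xdf
addr_hi:1 @ bit 0 → (0xdf>>0)&0x1 = 0x1
type:2 @ bit 1 → (0xdf>>1)&0x3 = 0x3  ←
tag:1 @ bit 3 → (0xdf>>3)&0x1 = 0x1
flags:1 @ bit 4 → (0xdf>>4)&0x1 = 0x1
mode:2 @ bit 5 → (0xdf>>5)&0x3 = 0x2
state:1 @ bit 7 → (0xdf>>7)&0x1 = 0x1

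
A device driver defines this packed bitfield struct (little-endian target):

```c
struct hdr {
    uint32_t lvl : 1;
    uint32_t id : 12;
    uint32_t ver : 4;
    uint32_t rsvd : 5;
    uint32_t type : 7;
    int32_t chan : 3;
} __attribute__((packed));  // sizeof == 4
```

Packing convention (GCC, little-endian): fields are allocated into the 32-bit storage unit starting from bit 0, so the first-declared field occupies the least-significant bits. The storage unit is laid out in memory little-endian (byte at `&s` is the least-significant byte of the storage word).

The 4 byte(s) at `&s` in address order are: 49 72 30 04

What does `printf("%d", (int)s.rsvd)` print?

[0]=0x49 [1]=0x72 [2]=0x30 [3]=0x04 (little-endian) → word 0x04307249
lvl [0+:1] = (word>>0) & 0x1 = 1
id [1+:12] = (word>>1) & 0xfff = 2340
ver [13+:4] = (word>>13) & 0xf = 3
rsvd [17+:5] = (word>>17) & 0x1f = 24  ←
type [22+:7] = (word>>22) & 0x7f = 16
chan [29+:3] = (word>>29) & 0x7 = 0

24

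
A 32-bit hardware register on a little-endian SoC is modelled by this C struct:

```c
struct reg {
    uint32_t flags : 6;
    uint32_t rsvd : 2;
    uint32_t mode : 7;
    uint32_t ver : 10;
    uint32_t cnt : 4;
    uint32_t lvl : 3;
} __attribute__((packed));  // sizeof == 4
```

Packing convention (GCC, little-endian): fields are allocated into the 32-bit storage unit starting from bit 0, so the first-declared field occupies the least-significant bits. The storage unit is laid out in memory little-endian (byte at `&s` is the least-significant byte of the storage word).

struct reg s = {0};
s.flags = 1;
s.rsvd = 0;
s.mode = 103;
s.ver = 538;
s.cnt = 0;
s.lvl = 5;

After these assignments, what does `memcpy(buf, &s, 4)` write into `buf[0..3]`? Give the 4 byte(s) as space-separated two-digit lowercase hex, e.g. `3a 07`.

01 67 0d a1

[0+:6] flags=1 & 0x3f = 0x1; word=0x00000001
[6+:2] rsvd=0 & 0x3 = 0x0; word=0x00000001
[8+:7] mode=103 & 0x7f = 0x67; word=0x00006701
[15+:10] ver=538 & 0x3ff = 0x21a; word=0x010d6701
[25+:4] cnt=0 & 0xf = 0x0; word=0x010d6701
[29+:3] lvl=5 & 0x7 = 0x5; word=0xa10d6701
word = 0xa10d6701 → little-endian bytes:
  [0]=0x01  [1]=0x67  [2]=0x0d  [3]=0xa1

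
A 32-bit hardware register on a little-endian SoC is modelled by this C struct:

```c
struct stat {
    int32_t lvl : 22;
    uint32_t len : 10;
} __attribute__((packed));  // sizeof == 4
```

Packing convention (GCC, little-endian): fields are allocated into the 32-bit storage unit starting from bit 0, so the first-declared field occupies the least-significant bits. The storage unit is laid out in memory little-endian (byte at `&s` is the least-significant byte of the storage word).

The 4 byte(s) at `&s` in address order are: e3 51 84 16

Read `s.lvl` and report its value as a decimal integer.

[0]=0xe3 [1]=0x51 [2]=0x84 [3]=0x16 (little-endian) → word 0x168451e3
lvl [0+:22] = (word>>0) & 0x3fffff = 283107  ←
len [22+:10] = (word>>22) & 0x3ff = 90
lvl signed 22b, MSB=0: value = 283107

283107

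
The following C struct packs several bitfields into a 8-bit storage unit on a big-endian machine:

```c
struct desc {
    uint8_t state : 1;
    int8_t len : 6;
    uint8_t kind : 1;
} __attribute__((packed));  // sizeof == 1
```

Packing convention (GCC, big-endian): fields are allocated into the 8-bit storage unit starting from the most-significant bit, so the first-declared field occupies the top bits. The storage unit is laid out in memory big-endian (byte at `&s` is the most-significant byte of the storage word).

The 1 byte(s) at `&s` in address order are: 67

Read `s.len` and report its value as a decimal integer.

-13

[0]=0x67 (big-endian) → word 0x67
state [7+:1] = (word>>7) & 0x1 = 0
len [1+:6] = (word>>1) & 0x3f = 51  ←
kind [0+:1] = (word>>0) & 0x1 = 1
len signed 6b, MSB=1: 51 - 64 = -13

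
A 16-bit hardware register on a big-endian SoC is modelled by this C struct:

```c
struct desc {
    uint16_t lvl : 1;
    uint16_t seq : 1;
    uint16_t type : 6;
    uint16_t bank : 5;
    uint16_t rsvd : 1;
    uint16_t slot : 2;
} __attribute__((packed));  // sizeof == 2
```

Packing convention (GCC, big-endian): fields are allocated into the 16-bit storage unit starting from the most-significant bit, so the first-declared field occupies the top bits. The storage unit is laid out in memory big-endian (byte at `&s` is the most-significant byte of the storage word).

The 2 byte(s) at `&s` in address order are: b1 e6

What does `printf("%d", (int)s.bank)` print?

28

[0]=0xb1 [1]=0xe6 (big-endian) → word 0xb1e6
lvl:1 @ bit 15 → (0xb1e6>>15)&0x1 = 0x1
seq:1 @ bit 14 → (0xb1e6>>14)&0x1 = 0x0
type:6 @ bit 8 → (0xb1e6>>8)&0x3f = 0x31
bank:5 @ bit 3 → (0xb1e6>>3)&0x1f = 0x1c  ←
rsvd:1 @ bit 2 → (0xb1e6>>2)&0x1 = 0x1
slot:2 @ bit 0 → (0xb1e6>>0)&0x3 = 0x2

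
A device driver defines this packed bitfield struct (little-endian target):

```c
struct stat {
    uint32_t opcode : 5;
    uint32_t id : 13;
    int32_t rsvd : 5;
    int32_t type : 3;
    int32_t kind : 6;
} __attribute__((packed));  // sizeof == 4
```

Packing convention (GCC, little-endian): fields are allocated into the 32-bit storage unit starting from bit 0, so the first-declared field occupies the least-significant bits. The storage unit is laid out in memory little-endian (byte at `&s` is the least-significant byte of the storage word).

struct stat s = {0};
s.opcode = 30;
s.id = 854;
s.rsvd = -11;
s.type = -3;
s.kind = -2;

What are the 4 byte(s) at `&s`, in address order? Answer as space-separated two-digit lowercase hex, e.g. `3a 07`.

opcode:5 = 30 → 0x1e << 0 → word 0x0000001e
id:13 = 854 → 0x356 << 5 → word 0x00006ade
rsvd:5 = -11 → 0x15 << 18 → word 0x00546ade
type:3 = -3 → 0x5 << 23 → word 0x02d46ade
kind:6 = -2 → 0x3e << 26 → word 0xfad46ade
word = 0xfad46ade → little-endian bytes:
  [0]=0xde  [1]=0x6a  [2]=0xd4  [3]=0xfa

de 6a d4 fa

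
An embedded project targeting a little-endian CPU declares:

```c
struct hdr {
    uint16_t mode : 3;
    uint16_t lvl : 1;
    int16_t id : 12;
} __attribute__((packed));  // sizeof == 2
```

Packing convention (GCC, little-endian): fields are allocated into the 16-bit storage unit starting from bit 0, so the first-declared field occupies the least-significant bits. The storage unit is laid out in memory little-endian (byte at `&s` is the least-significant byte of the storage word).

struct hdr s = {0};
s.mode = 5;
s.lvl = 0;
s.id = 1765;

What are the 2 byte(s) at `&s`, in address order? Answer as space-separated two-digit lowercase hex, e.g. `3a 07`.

mode:3 = 5 → 0x5 << 0 → word 0x0005
lvl:1 = 0 → 0x0 << 3 → word 0x0005
id:12 = 1765 → 0x6e5 << 4 → word 0x6e55
word = 0x6e55 → little-endian bytes:
  [0]=0x55  [1]=0x6e

55 6e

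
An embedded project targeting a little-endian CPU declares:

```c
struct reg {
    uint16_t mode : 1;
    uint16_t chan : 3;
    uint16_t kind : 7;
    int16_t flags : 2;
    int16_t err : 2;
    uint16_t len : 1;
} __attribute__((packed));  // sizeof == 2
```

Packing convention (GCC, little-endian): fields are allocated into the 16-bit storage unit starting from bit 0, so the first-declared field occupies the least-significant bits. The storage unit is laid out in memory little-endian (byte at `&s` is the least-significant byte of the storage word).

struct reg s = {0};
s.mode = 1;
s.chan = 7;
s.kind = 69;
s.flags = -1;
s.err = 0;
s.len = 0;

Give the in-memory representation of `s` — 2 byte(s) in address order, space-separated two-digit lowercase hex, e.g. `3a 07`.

5f 1c

mode:1 = 1 → 0x1 << 0 → word 0x0001
chan:3 = 7 → 0x7 << 1 → word 0x000f
kind:7 = 69 → 0x45 << 4 → word 0x045f
flags:2 = -1 → 0x3 << 11 → word 0x1c5f
err:2 = 0 → 0x0 << 13 → word 0x1c5f
len:1 = 0 → 0x0 << 15 → word 0x1c5f
word = 0x1c5f → little-endian bytes:
  [0]=0x5f  [1]=0x1c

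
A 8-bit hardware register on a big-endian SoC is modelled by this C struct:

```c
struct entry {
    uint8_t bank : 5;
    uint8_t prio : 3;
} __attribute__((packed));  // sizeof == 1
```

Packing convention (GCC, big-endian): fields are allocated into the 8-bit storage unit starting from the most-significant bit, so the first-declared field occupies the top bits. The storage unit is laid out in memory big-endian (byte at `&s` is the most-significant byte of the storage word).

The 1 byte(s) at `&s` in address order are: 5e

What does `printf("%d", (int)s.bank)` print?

[0]=0x5e (big-endian) → word 0x5e
bank:5 @ bit 3 → (0x5e>>3)&0x1f = 0xb  ←
prio:3 @ bit 0 → (0x5e>>0)&0x7 = 0x6

11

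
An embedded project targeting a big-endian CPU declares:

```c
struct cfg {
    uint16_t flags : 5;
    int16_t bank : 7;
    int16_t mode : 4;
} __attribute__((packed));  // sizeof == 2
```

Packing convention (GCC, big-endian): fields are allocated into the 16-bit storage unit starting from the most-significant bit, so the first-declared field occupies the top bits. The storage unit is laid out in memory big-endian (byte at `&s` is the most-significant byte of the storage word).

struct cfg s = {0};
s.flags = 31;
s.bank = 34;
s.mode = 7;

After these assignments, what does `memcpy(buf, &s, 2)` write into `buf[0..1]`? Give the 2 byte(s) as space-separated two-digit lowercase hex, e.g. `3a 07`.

fa 27

flags (5b) val=31 bits=0x1f at bit 11: 0xf800
bank (7b) val=34 bits=0x22 at bit 4: 0xfa20
mode (4b) val=7 bits=0x7 at bit 0: 0xfa27
word = 0xfa27 → big-endian bytes:
  [0]=0xfa  [1]=0x27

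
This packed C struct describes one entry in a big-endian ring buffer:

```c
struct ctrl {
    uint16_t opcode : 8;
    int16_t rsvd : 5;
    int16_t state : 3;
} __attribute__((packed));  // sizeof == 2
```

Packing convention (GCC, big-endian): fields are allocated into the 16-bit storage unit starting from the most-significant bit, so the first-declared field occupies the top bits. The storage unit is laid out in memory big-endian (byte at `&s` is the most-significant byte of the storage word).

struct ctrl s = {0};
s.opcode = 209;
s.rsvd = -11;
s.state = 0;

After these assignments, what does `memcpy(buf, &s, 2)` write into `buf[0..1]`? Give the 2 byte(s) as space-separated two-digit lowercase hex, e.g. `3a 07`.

opcode:8 = 209 → 0xd1 << 8 → word 0xd100
rsvd:5 = -11 → 0x15 << 3 → word 0xd1a8
state:3 = 0 → 0x0 << 0 → word 0xd1a8
word = 0xd1a8 → big-endian bytes:
  [0]=0xd1  [1]=0xa8

d1 a8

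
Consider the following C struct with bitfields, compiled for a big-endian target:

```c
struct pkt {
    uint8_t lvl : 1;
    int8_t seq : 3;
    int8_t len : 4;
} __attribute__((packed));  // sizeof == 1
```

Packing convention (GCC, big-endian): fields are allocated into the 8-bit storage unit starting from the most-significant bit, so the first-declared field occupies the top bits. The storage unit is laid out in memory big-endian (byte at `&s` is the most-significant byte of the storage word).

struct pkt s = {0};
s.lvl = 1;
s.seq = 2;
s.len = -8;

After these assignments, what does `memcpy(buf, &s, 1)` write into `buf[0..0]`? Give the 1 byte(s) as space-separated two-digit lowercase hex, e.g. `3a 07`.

[7+:1] lvl=1 & 0x1 = 0x1; word=0x80
[4+:3] seq=2 & 0x7 = 0x2; word=0xa0
[0+:4] len=-8 & 0xf = 0x8; word=0xa8
word = 0xa8 → big-endian bytes:
  [0]=0xa8

a8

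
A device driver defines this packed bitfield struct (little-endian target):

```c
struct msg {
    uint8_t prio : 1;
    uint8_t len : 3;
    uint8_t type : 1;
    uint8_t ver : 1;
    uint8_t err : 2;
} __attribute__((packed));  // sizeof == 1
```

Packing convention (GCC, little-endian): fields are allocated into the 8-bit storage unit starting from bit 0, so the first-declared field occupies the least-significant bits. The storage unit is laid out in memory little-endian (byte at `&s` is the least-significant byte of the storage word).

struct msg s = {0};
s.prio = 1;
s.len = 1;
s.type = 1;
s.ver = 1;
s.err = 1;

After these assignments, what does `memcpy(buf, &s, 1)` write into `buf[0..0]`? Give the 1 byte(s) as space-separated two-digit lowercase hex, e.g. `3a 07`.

73

[0+:1] prio=1 & 0x1 = 0x1; word=0x01
[1+:3] len=1 & 0x7 = 0x1; word=0x03
[4+:1] type=1 & 0x1 = 0x1; word=0x13
[5+:1] ver=1 & 0x1 = 0x1; word=0x33
[6+:2] err=1 & 0x3 = 0x1; word=0x73
word = 0x73 → little-endian bytes:
  [0]=0x73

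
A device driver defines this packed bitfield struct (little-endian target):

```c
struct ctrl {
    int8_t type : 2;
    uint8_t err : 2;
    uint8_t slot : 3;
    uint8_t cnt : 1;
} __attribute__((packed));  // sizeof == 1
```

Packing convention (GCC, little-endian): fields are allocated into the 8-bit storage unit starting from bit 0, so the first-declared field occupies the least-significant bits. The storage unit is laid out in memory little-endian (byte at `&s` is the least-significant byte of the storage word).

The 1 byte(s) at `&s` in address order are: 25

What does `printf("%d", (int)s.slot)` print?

2

[0]=0x25 (little-endian) → word 0x25
type [0+:2] = (word>>0) & 0x3 = 1
err [2+:2] = (word>>2) & 0x3 = 1
slot [4+:3] = (word>>4) & 0x7 = 2  ←
cnt [7+:1] = (word>>7) & 0x1 = 0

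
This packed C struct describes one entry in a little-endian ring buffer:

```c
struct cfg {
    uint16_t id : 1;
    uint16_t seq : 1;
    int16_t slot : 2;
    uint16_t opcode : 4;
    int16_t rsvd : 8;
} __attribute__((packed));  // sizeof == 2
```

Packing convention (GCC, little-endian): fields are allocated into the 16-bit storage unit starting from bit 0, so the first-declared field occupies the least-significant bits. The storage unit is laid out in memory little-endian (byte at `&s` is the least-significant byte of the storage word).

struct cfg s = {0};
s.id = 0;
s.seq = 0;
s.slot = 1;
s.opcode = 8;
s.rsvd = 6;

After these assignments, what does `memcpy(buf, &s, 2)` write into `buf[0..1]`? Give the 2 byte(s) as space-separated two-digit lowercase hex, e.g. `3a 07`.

84 06

[0+:1] id=0 & 0x1 = 0x0; word=0x0000
[1+:1] seq=0 & 0x1 = 0x0; word=0x0000
[2+:2] slot=1 & 0x3 = 0x1; word=0x0004
[4+:4] opcode=8 & 0xf = 0x8; word=0x0084
[8+:8] rsvd=6 & 0xff = 0x6; word=0x0684
word = 0x0684 → little-endian bytes:
  [0]=0x84  [1]=0x06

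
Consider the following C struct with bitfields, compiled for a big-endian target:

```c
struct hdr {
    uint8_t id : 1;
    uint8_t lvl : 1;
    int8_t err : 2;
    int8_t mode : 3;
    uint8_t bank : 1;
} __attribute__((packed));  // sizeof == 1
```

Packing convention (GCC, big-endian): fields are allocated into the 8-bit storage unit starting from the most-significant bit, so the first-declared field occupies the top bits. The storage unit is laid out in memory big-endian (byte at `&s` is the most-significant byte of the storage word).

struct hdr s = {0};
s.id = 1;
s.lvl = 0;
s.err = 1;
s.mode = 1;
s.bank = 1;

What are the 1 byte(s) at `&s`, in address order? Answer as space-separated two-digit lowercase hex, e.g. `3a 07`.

id:1 = 1 → 0x1 << 7 → word 0x80
lvl:1 = 0 → 0x0 << 6 → word 0x80
err:2 = 1 → 0x1 << 4 → word 0x90
mode:3 = 1 → 0x1 << 1 → word 0x92
bank:1 = 1 → 0x1 << 0 → word 0x93
word = 0x93 → big-endian bytes:
  [0]=0x93

93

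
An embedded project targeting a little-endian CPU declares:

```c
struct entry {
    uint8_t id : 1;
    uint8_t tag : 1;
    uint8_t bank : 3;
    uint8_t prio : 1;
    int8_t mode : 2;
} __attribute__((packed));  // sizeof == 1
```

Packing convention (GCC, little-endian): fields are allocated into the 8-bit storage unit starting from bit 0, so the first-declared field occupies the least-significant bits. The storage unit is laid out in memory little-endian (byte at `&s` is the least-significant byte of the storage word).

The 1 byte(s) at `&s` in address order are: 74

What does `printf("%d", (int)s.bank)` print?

[0]=0x74 (little-endian) → word 0x74
id:1 @ bit 0 → (0x74>>0)&0x1 = 0x0
tag:1 @ bit 1 → (0x74>>1)&0x1 = 0x0
bank:3 @ bit 2 → (0x74>>2)&0x7 = 0x5  ←
prio:1 @ bit 5 → (0x74>>5)&0x1 = 0x1
mode:2 @ bit 6 → (0x74>>6)&0x3 = 0x1

5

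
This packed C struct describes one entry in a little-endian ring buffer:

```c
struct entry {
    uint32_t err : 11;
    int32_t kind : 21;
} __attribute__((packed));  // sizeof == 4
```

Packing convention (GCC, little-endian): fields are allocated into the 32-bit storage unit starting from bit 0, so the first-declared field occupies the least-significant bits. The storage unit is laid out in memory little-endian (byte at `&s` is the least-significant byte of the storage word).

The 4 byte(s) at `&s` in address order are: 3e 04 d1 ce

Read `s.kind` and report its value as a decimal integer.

[0]=0x3e [1]=0x04 [2]=0xd1 [3]=0xce (little-endian) → word 0xced1043e
err [0+:11] = (word>>0) & 0x7ff = 1086
kind [11+:21] = (word>>11) & 0x1fffff = 1694240  ←
kind signed 21b, MSB=1: 1694240 - 2097152 = -402912

-402912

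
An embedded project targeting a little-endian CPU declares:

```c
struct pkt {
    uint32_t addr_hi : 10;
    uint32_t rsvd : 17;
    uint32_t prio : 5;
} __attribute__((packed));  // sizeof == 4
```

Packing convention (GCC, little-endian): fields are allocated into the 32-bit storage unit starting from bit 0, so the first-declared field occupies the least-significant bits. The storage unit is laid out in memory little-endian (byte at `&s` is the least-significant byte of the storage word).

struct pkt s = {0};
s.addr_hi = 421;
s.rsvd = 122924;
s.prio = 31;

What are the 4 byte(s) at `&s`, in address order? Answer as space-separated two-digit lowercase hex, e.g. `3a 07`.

addr_hi (10b) val=421 bits=0x1a5 at bit 0: 0x000001a5
rsvd (17b) val=122924 bits=0x1e02c at bit 10: 0x0780b1a5
prio (5b) val=31 bits=0x1f at bit 27: 0xff80b1a5
word = 0xff80b1a5 → little-endian bytes:
  [0]=0xa5  [1]=0xb1  [2]=0x80  [3]=0xff

a5 b1 80 ff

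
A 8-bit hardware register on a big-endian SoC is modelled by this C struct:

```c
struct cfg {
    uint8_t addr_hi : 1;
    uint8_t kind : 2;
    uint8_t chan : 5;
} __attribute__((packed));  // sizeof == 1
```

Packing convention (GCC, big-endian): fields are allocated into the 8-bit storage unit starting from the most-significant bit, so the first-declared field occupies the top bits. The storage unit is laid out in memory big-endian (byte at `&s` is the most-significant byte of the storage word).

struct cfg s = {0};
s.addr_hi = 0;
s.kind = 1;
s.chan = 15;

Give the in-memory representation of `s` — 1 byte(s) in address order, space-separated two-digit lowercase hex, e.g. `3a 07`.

addr_hi:1 = 0 → 0x0 << 7 → word 0x00
kind:2 = 1 → 0x1 << 5 → word 0x20
chan:5 = 15 → 0xf << 0 → word 0x2f
word = 0x2f → big-endian bytes:
  [0]=0x2f

2f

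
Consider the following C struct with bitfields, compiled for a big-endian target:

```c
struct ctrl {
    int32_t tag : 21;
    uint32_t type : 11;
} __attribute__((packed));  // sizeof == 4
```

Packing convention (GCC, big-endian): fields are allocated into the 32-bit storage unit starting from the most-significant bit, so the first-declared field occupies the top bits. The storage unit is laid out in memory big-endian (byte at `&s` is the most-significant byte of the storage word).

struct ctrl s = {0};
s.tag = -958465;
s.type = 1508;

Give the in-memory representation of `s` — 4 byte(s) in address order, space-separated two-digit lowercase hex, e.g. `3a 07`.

8a ff fd e4

tag:21 = -958465 → 0x115fff << 11 → word 0x8afff800
type:11 = 1508 → 0x5e4 << 0 → word 0x8afffde4
word = 0x8afffde4 → big-endian bytes:
  [0]=0x8a  [1]=0xff  [2]=0xfd  [3]=0xe4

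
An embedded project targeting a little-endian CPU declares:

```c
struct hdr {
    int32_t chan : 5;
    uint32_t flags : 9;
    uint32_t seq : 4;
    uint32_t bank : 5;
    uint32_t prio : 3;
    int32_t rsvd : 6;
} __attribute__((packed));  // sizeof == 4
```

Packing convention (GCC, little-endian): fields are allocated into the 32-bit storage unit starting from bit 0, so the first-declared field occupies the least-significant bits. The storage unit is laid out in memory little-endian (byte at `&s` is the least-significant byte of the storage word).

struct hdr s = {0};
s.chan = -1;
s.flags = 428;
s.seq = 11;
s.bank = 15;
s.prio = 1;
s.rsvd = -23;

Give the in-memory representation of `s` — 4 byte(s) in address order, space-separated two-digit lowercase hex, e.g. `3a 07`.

chan (5b) val=-1 bits=0x1f at bit 0: 0x0000001f
flags (9b) val=428 bits=0x1ac at bit 5: 0x0000359f
seq (4b) val=11 bits=0xb at bit 14: 0x0002f59f
bank (5b) val=15 bits=0xf at bit 18: 0x003ef59f
prio (3b) val=1 bits=0x1 at bit 23: 0x00bef59f
rsvd (6b) val=-23 bits=0x29 at bit 26: 0xa4bef59f
word = 0xa4bef59f → little-endian bytes:
  [0]=0x9f  [1]=0xf5  [2]=0xbe  [3]=0xa4

9f f5 be a4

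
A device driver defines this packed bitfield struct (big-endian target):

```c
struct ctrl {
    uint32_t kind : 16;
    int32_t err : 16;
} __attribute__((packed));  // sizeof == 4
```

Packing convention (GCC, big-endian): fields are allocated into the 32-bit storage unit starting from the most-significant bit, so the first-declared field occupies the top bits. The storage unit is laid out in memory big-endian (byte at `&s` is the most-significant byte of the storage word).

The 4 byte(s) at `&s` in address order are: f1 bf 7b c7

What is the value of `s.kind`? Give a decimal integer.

61887

[0]=0xf1 [1]=0xbf [2]=0x7b [3]=0xc7 (big-endian) → word 0xf1bf7bc7
kind:16 @ bit 16 → (0xf1bf7bc7>>16)&0xffff = 0xf1bf  ←
err:16 @ bit 0 → (0xf1bf7bc7>>0)&0xffff = 0x7bc7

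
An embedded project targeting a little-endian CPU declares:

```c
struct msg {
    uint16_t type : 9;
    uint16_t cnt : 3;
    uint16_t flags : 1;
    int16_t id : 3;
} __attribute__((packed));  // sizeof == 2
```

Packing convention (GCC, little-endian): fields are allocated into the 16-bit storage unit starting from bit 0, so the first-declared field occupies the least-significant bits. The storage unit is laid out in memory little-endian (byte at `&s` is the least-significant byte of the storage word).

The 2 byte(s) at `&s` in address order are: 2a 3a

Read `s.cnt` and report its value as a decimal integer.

[0]=0x2a [1]=0x3a (little-endian) → word 0x3a2a
type:9 @ bit 0 → (0x3a2a>>0)&0x1ff = 0x2a
cnt:3 @ bit 9 → (0x3a2a>>9)&0x7 = 0x5  ←
flags:1 @ bit 12 → (0x3a2a>>12)&0x1 = 0x1
id:3 @ bit 13 → (0x3a2a>>13)&0x7 = 0x1

5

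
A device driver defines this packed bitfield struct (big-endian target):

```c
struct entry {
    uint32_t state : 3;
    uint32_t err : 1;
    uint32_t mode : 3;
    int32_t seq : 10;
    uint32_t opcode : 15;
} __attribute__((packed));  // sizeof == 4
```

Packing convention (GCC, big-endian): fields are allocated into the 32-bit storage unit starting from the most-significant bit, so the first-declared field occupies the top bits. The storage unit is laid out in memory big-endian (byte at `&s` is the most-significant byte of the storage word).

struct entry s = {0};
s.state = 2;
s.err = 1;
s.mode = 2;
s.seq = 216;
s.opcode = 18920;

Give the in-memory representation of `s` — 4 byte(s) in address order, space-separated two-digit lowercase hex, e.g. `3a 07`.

state (3b) val=2 bits=0x2 at bit 29: 0x40000000
err (1b) val=1 bits=0x1 at bit 28: 0x50000000
mode (3b) val=2 bits=0x2 at bit 25: 0x54000000
seq (10b) val=216 bits=0xd8 at bit 15: 0x546c0000
opcode (15b) val=18920 bits=0x49e8 at bit 0: 0x546c49e8
word = 0x546c49e8 → big-endian bytes:
  [0]=0x54  [1]=0x6c  [2]=0x49  [3]=0xe8

54 6c 49 e8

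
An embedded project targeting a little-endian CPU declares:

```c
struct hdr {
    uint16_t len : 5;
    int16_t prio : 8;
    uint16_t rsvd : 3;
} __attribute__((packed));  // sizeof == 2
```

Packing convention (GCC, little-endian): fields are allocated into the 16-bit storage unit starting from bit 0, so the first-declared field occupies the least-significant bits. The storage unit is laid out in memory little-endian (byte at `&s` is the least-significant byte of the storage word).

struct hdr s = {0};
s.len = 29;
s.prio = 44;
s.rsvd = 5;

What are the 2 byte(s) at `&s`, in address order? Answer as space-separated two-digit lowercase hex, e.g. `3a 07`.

[0+:5] len=29 & 0x1f = 0x1d; word=0x001d
[5+:8] prio=44 & 0xff = 0x2c; word=0x059d
[13+:3] rsvd=5 & 0x7 = 0x5; word=0xa59d
word = 0xa59d → little-endian bytes:
  [0]=0x9d  [1]=0xa5

9d a5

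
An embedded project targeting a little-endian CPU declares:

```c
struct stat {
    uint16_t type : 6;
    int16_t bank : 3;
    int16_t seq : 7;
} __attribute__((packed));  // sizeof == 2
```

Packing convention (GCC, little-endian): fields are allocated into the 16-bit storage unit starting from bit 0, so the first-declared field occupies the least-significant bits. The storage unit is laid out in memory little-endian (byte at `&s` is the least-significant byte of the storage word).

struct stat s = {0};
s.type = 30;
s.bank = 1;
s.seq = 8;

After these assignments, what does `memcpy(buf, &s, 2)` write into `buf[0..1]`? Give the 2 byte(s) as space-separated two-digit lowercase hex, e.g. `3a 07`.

[0+:6] type=30 & 0x3f = 0x1e; word=0x001e
[6+:3] bank=1 & 0x7 = 0x1; word=0x005e
[9+:7] seq=8 & 0x7f = 0x8; word=0x105e
word = 0x105e → little-endian bytes:
  [0]=0x5e  [1]=0x10

5e 10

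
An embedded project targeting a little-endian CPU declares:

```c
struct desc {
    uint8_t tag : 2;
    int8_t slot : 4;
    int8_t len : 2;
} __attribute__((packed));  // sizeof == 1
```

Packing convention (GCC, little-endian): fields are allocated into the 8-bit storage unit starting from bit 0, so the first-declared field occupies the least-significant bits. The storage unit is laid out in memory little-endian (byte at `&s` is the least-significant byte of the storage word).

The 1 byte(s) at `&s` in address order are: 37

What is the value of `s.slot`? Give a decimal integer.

-3

[0]=0x37 (little-endian) → word 0x37
tag [0+:2] = (word>>0) & 0x3 = 3
slot [2+:4] = (word>>2) & 0xf = 13  ←
len [6+:2] = (word>>6) & 0x3 = 0
slot signed 4b, MSB=1: 13 - 16 = -3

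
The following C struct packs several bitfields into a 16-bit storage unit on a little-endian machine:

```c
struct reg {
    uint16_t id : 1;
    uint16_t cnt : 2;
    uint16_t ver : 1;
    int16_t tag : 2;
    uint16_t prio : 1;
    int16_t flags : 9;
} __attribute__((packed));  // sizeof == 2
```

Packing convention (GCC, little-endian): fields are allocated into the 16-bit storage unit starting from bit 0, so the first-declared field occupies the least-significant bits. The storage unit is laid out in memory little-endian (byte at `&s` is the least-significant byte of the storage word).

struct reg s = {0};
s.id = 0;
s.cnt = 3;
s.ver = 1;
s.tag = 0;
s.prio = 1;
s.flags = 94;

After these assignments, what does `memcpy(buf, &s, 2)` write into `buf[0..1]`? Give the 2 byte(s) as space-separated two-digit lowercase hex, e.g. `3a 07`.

4e 2f

id:1 = 0 → 0x0 << 0 → word 0x0000
cnt:2 = 3 → 0x3 << 1 → word 0x0006
ver:1 = 1 → 0x1 << 3 → word 0x000e
tag:2 = 0 → 0x0 << 4 → word 0x000e
prio:1 = 1 → 0x1 << 6 → word 0x004e
flags:9 = 94 → 0x5e << 7 → word 0x2f4e
word = 0x2f4e → little-endian bytes:
  [0]=0x4e  [1]=0x2f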